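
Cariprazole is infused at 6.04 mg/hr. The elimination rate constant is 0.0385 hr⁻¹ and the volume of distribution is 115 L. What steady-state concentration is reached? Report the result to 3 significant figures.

1.36 µg/mL

CL = k · V = 0.0385 × 115 = 4.428 L/hr
Css = rate / CL = 6.04 / 4.428 ≈ 1.36 µg/mL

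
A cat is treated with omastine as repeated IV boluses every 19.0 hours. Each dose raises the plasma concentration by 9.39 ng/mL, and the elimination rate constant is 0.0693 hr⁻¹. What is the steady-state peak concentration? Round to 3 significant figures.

12.8 ng/mL

Fraction remaining after one interval: e^(−kτ) = e^(−0.06930 × 19.0) = 0.2680
R = 1 / (1 − 0.2680) = 1.366
Css,max = 9.39 × 1.366 ≈ 12.8 ng/mL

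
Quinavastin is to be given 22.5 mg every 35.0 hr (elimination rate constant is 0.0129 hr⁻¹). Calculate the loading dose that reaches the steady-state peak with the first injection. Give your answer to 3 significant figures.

61.9 mg

Accumulation ratio R = 1 / (1 − e^(−kτ)) = 1 / (1 − e^(−0.01290×35.0)) = 1 / (1 − 0.6367) = 2.752
Loading dose = maintenance dose × R = 22.5 × 2.752 ≈ 61.9 mg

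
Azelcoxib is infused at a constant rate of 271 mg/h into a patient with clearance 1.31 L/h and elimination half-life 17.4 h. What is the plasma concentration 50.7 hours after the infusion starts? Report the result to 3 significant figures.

179 mg/L

Css = rate / CL = 271 / 1.31 = 206.9 mg/L
k = ln 2 / 17.4 = 0.03984 h⁻¹
C(t) = Css (1 − e^(−kt)) = 206.9 × (1 − e^(−2.020)) = 206.9 × 0.8673 ≈ 179 mg/L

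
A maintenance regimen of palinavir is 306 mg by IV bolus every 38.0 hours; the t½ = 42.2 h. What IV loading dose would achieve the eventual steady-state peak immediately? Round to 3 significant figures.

k = ln 2 / 42.2 = 0.01643 h⁻¹
Accumulation ratio R = 1 / (1 − e^(−kτ)) = 1 / (1 − e^(−0.01643×38.0)) = 1 / (1 − 0.5357) = 2.154
Loading dose = maintenance dose × R = 306 × 2.154 ≈ 659 mg

659 mg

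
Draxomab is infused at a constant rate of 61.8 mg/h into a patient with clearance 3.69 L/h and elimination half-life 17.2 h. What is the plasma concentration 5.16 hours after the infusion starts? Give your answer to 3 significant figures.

Css = rate / CL = 61.8 / 3.69 = 16.75 µg/mL
k = ln 2 / 17.2 = 0.04030 h⁻¹
C(t) = Css (1 − e^(−kt)) = 16.75 × (1 − e^(−0.2079)) = 16.75 × 0.1877 ≈ 3.14 µg/mL

3.14 µg/mL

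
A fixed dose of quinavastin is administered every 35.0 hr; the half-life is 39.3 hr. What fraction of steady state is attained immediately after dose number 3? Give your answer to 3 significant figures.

0.843

k = ln 2 / 39.3 = 0.01764 hr⁻¹
f_n = 1 − e^(−nkτ) = 1 − e^(−3 × 0.01764 × 35.0) = 1 − e^(−1.852) = 1 − 0.1569 ≈ 0.843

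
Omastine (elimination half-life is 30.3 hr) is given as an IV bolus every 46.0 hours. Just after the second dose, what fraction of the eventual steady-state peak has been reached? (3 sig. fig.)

0.878

k = ln 2 / 30.3 = 0.02288 hr⁻¹
f_n = 1 − e^(−nkτ) = 1 − e^(−2 × 0.02288 × 46.0) = 1 − e^(−2.105) = 1 − 0.1219 ≈ 0.878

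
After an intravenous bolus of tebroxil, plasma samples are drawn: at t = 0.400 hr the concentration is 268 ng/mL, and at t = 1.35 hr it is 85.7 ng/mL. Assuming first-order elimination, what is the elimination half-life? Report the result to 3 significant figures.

k = ln(C₁/C₂) / (t₂ − t₁) = ln(268/85.7) / (1.35 − 0.400)
  = 1.140 / 0.9500 = 1.200 hr⁻¹
t½ = ln 2 / k = ln 2 / 1.200 ≈ 0.578 hours

0.578 hours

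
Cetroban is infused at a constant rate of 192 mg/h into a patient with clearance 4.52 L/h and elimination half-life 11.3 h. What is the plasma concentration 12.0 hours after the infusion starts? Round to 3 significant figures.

Css = rate / CL = 192 / 4.52 = 42.48 mg/L
k = ln 2 / 11.3 = 0.06134 h⁻¹
C(t) = Css (1 − e^(−kt)) = 42.48 × (1 − e^(−0.7361)) = 42.48 × 0.5210 ≈ 22.1 mg/L

22.1 mg/L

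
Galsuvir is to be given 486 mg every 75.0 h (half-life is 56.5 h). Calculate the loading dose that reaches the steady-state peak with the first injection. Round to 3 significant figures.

808 mg

k = ln 2 / 56.5 = 0.01227 h⁻¹
Accumulation ratio R = 1 / (1 − e^(−kτ)) = 1 / (1 − e^(−0.01227×75.0)) = 1 / (1 − 0.3985) = 1.662
Loading dose = maintenance dose × R = 486 × 1.662 ≈ 808 mg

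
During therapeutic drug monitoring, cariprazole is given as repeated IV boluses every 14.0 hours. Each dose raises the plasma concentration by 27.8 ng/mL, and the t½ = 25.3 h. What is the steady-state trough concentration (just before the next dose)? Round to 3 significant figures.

59.5 ng/mL

k = ln 2 / 25.3 = 0.02740 h⁻¹
Fraction remaining after one interval: e^(−kτ) = e^(−0.02740 × 14.0) = 0.6814
R = 1 / (1 − 0.6814) = 3.139
Css,max = 27.8 × 3.139 = 87.27 ng/mL
Css,min = Css,max × e^(−kτ) = 87.27 × 0.6814 ≈ 59.5 ng/mL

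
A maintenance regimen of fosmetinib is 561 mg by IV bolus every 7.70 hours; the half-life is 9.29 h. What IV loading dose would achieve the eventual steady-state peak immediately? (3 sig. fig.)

k = ln 2 / 9.29 = 0.07461 h⁻¹
Accumulation ratio R = 1 / (1 − e^(−kτ)) = 1 / (1 − e^(−0.07461×7.70)) = 1 / (1 − 0.5630) = 2.288
Loading dose = maintenance dose × R = 561 × 2.288 ≈ 1280 mg

1280 mg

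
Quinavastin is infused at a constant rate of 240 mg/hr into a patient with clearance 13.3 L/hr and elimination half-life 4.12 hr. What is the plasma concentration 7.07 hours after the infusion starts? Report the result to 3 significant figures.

12.6 mg/L

Css = rate / CL = 240 / 13.3 = 18.05 mg/L
k = ln 2 / 4.12 = 0.1682 hr⁻¹
C(t) = Css (1 − e^(−kt)) = 18.05 × (1 − e^(−1.189)) = 18.05 × 0.6956 ≈ 12.6 mg/L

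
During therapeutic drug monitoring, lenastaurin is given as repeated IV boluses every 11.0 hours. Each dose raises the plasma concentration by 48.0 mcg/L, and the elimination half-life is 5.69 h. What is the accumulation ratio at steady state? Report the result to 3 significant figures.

1.35

k = ln 2 / 5.69 = 0.1218 h⁻¹
Fraction remaining after one interval: e^(−kτ) = e^(−0.1218 × 11.0) = 0.2618
R = 1 / (1 − 0.2618) = 1 / 0.7382 ≈ 1.35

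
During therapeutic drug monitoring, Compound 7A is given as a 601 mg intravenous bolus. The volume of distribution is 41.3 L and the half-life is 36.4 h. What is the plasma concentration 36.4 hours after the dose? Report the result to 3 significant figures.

C₀ = dose / V = 601 / 41.3 = 14.55 µg/mL
k = ln 2 / 36.4 = 0.01904 h⁻¹
C(t) = C₀ e^(−kt) = 14.55 × e^(−0.01904 × 36.4) = 14.55 × e^(−0.6931) = 14.55 × 0.5000 ≈ 7.28 µg/mL

7.28 µg/mL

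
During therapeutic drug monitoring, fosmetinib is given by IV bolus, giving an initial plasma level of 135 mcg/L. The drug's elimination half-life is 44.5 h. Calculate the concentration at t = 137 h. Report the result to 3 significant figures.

16.0 mcg/L

k = ln 2 / 44.5 = 0.01558 h⁻¹
C(t) = C₀ e^(−kt) = 135 × e^(−0.01558 × 137) = 135 × e^(−2.134) = 135 × 0.1184 ≈ 16.0 mcg/L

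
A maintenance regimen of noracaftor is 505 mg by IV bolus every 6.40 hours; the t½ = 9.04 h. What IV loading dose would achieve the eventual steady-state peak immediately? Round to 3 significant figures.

1300 mg

k = ln 2 / 9.04 = 0.07668 h⁻¹
Accumulation ratio R = 1 / (1 − e^(−kτ)) = 1 / (1 − e^(−0.07668×6.40)) = 1 / (1 − 0.6122) = 2.579
Loading dose = maintenance dose × R = 505 × 2.579 ≈ 1300 mg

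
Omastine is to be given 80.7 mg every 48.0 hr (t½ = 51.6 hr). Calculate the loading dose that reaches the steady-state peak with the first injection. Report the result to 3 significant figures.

k = ln 2 / 51.6 = 0.01343 hr⁻¹
Accumulation ratio R = 1 / (1 − e^(−kτ)) = 1 / (1 − e^(−0.01343×48.0)) = 1 / (1 − 0.5248) = 2.104
Loading dose = maintenance dose × R = 80.7 × 2.104 ≈ 170 mg

170 mg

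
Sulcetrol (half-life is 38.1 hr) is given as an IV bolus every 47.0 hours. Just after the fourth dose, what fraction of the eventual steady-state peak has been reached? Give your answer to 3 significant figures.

0.967

k = ln 2 / 38.1 = 0.01819 hr⁻¹
f_n = 1 − e^(−nkτ) = 1 − e^(−4 × 0.01819 × 47.0) = 1 − e^(−3.420) = 1 − 0.03270 ≈ 0.967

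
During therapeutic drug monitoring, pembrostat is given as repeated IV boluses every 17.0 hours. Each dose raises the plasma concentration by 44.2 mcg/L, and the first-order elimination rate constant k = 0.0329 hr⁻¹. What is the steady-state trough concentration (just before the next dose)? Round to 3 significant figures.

59.0 mcg/L

Fraction remaining after one interval: e^(−kτ) = e^(−0.03290 × 17.0) = 0.5716
R = 1 / (1 − 0.5716) = 2.334
Css,max = 44.2 × 2.334 = 103.2 mcg/L
Css,min = Css,max × e^(−kτ) = 103.2 × 0.5716 ≈ 59.0 mcg/L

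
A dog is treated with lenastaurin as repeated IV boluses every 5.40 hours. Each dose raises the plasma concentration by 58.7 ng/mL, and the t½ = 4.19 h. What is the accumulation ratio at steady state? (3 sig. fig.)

1.69

k = ln 2 / 4.19 = 0.1654 h⁻¹
Fraction remaining after one interval: e^(−kτ) = e^(−0.1654 × 5.40) = 0.4093
R = 1 / (1 − 0.4093) = 1 / 0.5907 ≈ 1.69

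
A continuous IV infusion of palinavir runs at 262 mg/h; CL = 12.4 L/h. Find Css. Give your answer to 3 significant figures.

Css = infusion rate / CL = 262 / 12.4 ≈ 21.1 µg/mL

21.1 µg/mL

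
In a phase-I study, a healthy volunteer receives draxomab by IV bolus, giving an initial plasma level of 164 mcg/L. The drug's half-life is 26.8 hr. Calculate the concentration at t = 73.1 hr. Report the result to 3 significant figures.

k = ln 2 / 26.8 = 0.02586 hr⁻¹
73.1 hr is 2.728 half-lives, so C = 164 × (1/2)^2.728 = 164 × 0.1510 ≈ 24.8 mcg/L

24.8 mcg/L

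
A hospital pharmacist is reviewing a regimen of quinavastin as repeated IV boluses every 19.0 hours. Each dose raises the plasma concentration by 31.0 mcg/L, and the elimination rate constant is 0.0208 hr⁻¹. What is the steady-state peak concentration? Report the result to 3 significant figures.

Fraction remaining after one interval: e^(−kτ) = e^(−0.02080 × 19.0) = 0.6735
R = 1 / (1 − 0.6735) = 3.063
Css,max = 31.0 × 3.063 ≈ 95.0 mcg/L

95.0 mcg/L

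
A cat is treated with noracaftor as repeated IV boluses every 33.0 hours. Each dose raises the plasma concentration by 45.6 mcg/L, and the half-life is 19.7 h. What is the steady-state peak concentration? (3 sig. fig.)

66.4 mcg/L

k = ln 2 / 19.7 = 0.03519 h⁻¹
Fraction remaining after one interval: e^(−kτ) = e^(−0.03519 × 33.0) = 0.3131
R = 1 / (1 − 0.3131) = 1.456
Css,max = 45.6 × 1.456 ≈ 66.4 mcg/L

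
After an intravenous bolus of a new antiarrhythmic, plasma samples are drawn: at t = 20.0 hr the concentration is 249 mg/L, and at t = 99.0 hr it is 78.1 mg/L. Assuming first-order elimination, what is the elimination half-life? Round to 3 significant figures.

k = ln(C₁/C₂) / (t₂ − t₁) = ln(249/78.1) / (99.0 − 20.0)
  = 1.159 / 79.00 = 0.01468 hr⁻¹
t½ = ln 2 / k = ln 2 / 0.01468 ≈ 47.2 hours

47.2 hours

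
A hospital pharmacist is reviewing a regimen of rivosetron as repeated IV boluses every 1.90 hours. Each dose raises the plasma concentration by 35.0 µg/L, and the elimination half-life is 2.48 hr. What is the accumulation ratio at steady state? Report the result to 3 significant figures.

2.43

k = ln 2 / 2.48 = 0.2795 hr⁻¹
Fraction remaining after one interval: e^(−kτ) = e^(−0.2795 × 1.90) = 0.5880
R = 1 / (1 − 0.5880) = 1 / 0.4120 ≈ 2.43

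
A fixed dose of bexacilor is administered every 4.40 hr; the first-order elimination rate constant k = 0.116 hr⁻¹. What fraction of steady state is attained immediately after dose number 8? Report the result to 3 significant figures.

0.983

f_n = 1 − e^(−nkτ) = 1 − e^(−8 × 0.1160 × 4.40) = 1 − e^(−4.083) = 1 − 0.01685 ≈ 0.983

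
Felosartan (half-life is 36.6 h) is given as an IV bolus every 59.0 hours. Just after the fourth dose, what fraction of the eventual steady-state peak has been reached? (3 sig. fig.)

k = ln 2 / 36.6 = 0.01894 h⁻¹
f_n = 1 − e^(−nkτ) = 1 − e^(−4 × 0.01894 × 59.0) = 1 − e^(−4.469) = 1 − 0.01145 ≈ 0.989

0.989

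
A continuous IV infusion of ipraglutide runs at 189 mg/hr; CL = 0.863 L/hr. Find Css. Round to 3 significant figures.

219 µg/mL

Css = infusion rate / CL = 189 / 0.863 ≈ 219 µg/mL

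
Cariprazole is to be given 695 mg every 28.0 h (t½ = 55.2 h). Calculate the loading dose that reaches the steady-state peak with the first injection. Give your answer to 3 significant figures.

2340 mg

k = ln 2 / 55.2 = 0.01256 h⁻¹
Accumulation ratio R = 1 / (1 − e^(−kτ)) = 1 / (1 − e^(−0.01256×28.0)) = 1 / (1 − 0.7036) = 3.373
Loading dose = maintenance dose × R = 695 × 3.373 ≈ 2340 mg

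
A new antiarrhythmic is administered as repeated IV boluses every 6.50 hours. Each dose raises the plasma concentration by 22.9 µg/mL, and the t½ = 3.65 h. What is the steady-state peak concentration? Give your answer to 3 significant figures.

32.3 µg/mL

k = ln 2 / 3.65 = 0.1899 h⁻¹
Fraction remaining after one interval: e^(−kτ) = e^(−0.1899 × 6.50) = 0.2910
R = 1 / (1 − 0.2910) = 1.410
Css,max = 22.9 × 1.410 ≈ 32.3 µg/mL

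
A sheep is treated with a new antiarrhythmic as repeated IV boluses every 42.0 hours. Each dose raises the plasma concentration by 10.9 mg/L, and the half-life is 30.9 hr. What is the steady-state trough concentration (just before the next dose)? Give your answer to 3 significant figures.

6.96 mg/L

k = ln 2 / 30.9 = 0.02243 hr⁻¹
Fraction remaining after one interval: e^(−kτ) = e^(−0.02243 × 42.0) = 0.3898
R = 1 / (1 − 0.3898) = 1.639
Css,max = 10.9 × 1.639 = 17.86 mg/L
Css,min = Css,max × e^(−kτ) = 17.86 × 0.3898 ≈ 6.96 mg/L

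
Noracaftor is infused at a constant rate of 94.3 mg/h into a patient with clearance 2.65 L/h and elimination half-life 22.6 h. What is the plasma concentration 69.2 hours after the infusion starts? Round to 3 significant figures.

31.3 µg/mL

Css = rate / CL = 94.3 / 2.65 = 35.58 µg/mL
k = ln 2 / 22.6 = 0.03067 h⁻¹
C(t) = Css (1 − e^(−kt)) = 35.58 × (1 − e^(−2.122)) = 35.58 × 0.8803 ≈ 31.3 µg/mL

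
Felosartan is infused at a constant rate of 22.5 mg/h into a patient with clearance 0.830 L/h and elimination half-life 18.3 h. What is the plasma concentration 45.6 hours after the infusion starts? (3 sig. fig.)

Css = rate / CL = 22.5 / 0.830 = 27.11 µg/mL
k = ln 2 / 18.3 = 0.03788 h⁻¹
C(t) = Css (1 − e^(−kt)) = 27.11 × (1 − e^(−1.727)) = 27.11 × 0.8222 ≈ 22.3 µg/mL

22.3 µg/mL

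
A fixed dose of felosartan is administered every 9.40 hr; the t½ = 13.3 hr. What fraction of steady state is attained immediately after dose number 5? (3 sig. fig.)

k = ln 2 / 13.3 = 0.05212 hr⁻¹
f_n = 1 − e^(−nkτ) = 1 − e^(−5 × 0.05212 × 9.40) = 1 − e^(−2.449) = 1 − 0.08634 ≈ 0.914

0.914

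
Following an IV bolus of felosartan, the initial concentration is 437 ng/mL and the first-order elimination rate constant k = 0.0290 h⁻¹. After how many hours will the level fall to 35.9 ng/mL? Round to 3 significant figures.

86.2 hours

C(t) = C₀ e^(−kt)  ⇒  t = ln(C₀/C) / k
t = ln(437/35.9) / 0.02900 = 2.499 / 0.02900 ≈ 86.2 hours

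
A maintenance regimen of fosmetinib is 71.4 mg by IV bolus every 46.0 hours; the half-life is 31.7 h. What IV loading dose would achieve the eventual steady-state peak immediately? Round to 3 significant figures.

113 mg

k = ln 2 / 31.7 = 0.02187 h⁻¹
Accumulation ratio R = 1 / (1 − e^(−kτ)) = 1 / (1 − e^(−0.02187×46.0)) = 1 / (1 − 0.3657) = 1.577
Loading dose = maintenance dose × R = 71.4 × 1.577 ≈ 113 mg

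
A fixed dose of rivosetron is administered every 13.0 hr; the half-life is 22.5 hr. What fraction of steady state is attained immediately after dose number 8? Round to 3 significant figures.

k = ln 2 / 22.5 = 0.03081 hr⁻¹
f_n = 1 − e^(−nkτ) = 1 − e^(−8 × 0.03081 × 13.0) = 1 − e^(−3.204) = 1 − 0.04060 ≈ 0.959

0.959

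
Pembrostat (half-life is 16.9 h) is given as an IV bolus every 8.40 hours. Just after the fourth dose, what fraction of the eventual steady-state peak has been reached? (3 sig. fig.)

0.748

k = ln 2 / 16.9 = 0.04101 h⁻¹
f_n = 1 − e^(−nkτ) = 1 − e^(−4 × 0.04101 × 8.40) = 1 − e^(−1.378) = 1 − 0.2521 ≈ 0.748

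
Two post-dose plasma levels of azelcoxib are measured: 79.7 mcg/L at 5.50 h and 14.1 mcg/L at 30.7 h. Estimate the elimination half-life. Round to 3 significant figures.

10.1 hours

k = ln(C₁/C₂) / (t₂ − t₁) = ln(79.7/14.1) / (30.7 − 5.50)
  = 1.732 / 25.20 = 0.06873 h⁻¹
t½ = ln 2 / k = ln 2 / 0.06873 ≈ 10.1 hours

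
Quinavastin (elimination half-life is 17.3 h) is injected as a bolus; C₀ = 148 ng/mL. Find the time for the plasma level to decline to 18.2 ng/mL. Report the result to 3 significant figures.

k = ln 2 / 17.3 = 0.04007 h⁻¹
C(t) = C₀ e^(−kt)  ⇒  t = ln(C₀/C) / k
t = ln(148/18.2) / 0.04007 = 2.096 / 0.04007 ≈ 52.3 hours

52.3 hours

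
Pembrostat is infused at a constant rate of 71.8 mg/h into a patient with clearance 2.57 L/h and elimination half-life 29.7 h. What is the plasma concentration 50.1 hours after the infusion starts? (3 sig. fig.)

19.3 mg/L

Css = rate / CL = 71.8 / 2.57 = 27.94 mg/L
k = ln 2 / 29.7 = 0.02334 h⁻¹
C(t) = Css (1 − e^(−kt)) = 27.94 × (1 − e^(−1.169)) = 27.94 × 0.6894 ≈ 19.3 mg/L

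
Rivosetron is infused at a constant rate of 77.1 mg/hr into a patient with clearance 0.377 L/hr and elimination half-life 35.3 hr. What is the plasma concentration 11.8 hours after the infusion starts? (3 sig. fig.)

Css = rate / CL = 77.1 / 0.377 = 204.5 mg/L
k = ln 2 / 35.3 = 0.01964 hr⁻¹
C(t) = Css (1 − e^(−kt)) = 204.5 × (1 − e^(−0.2317)) = 204.5 × 0.2068 ≈ 42.3 mg/L

42.3 mg/L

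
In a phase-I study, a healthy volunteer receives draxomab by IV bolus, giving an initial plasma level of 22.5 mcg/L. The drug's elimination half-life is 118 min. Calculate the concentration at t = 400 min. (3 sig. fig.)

2.15 mcg/L

k = ln 2 / 118 = 0.005874 min⁻¹
400 min is 3.390 half-lives, so C = 22.5 × (1/2)^3.390 = 22.5 × 0.09540 ≈ 2.15 mcg/L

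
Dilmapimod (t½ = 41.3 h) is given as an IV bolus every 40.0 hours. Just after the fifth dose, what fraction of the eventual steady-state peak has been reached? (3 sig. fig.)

0.965

k = ln 2 / 41.3 = 0.01678 h⁻¹
f_n = 1 − e^(−nkτ) = 1 − e^(−5 × 0.01678 × 40.0) = 1 − e^(−3.357) = 1 − 0.03485 ≈ 0.965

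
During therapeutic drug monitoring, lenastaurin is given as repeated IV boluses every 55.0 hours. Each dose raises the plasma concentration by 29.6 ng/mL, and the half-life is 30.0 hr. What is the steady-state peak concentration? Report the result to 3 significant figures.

41.1 ng/mL

k = ln 2 / 30.0 = 0.02310 hr⁻¹
Fraction remaining after one interval: e^(−kτ) = e^(−0.02310 × 55.0) = 0.2806
R = 1 / (1 − 0.2806) = 1.390
Css,max = 29.6 × 1.390 ≈ 41.1 ng/mL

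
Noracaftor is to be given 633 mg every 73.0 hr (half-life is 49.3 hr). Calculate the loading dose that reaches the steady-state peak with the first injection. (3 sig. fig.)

986 mg

k = ln 2 / 49.3 = 0.01406 hr⁻¹
Accumulation ratio R = 1 / (1 − e^(−kτ)) = 1 / (1 − e^(−0.01406×73.0)) = 1 / (1 − 0.3583) = 1.558
Loading dose = maintenance dose × R = 633 × 1.558 ≈ 986 mg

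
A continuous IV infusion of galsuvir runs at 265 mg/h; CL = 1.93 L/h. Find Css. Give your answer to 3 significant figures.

Css = infusion rate / CL = 265 / 1.93 ≈ 137 mg/L

137 mg/L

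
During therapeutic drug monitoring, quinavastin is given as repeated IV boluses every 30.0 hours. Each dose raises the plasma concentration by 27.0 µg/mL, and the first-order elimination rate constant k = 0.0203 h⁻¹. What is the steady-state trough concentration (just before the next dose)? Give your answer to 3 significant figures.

Fraction remaining after one interval: e^(−kτ) = e^(−0.02030 × 30.0) = 0.5439
R = 1 / (1 − 0.5439) = 2.192
Css,max = 27.0 × 2.192 = 59.20 µg/mL
Css,min = Css,max × e^(−kτ) = 59.20 × 0.5439 ≈ 32.2 µg/mL

32.2 µg/mL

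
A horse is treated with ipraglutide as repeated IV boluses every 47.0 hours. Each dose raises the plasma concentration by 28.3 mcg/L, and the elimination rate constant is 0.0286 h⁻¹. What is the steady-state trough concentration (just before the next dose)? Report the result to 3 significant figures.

Fraction remaining after one interval: e^(−kτ) = e^(−0.02860 × 47.0) = 0.2607
R = 1 / (1 − 0.2607) = 1.353
Css,max = 28.3 × 1.353 = 38.28 mcg/L
Css,min = Css,max × e^(−kτ) = 38.28 × 0.2607 ≈ 9.98 mcg/L

9.98 mcg/L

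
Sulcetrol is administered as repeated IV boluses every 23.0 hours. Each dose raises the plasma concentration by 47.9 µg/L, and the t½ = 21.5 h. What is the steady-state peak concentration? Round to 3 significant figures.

91.5 µg/L

k = ln 2 / 21.5 = 0.03224 h⁻¹
Fraction remaining after one interval: e^(−kτ) = e^(−0.03224 × 23.0) = 0.4764
R = 1 / (1 − 0.4764) = 1.910
Css,max = 47.9 × 1.910 ≈ 91.5 µg/L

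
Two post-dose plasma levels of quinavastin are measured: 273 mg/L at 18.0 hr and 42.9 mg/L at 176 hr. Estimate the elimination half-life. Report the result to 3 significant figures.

59.2 hours

k = ln(C₁/C₂) / (t₂ − t₁) = ln(273/42.9) / (176 − 18.0)
  = 1.851 / 158.0 = 0.01171 hr⁻¹
t½ = ln 2 / k = ln 2 / 0.01171 ≈ 59.2 hours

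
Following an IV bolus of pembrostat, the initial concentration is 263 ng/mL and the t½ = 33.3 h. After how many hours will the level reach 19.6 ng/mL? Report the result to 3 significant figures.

125 hours

k = ln 2 / 33.3 = 0.02082 h⁻¹
C(t) = C₀ e^(−kt)  ⇒  t = ln(C₀/C) / k
t = ln(263/19.6) / 0.02082 = 2.597 / 0.02082 ≈ 125 hours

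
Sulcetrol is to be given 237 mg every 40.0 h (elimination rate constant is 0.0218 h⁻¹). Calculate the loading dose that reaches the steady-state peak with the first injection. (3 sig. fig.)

407 mg

Accumulation ratio R = 1 / (1 − e^(−kτ)) = 1 / (1 − e^(−0.02180×40.0)) = 1 / (1 − 0.4181) = 1.719
Loading dose = maintenance dose × R = 237 × 1.719 ≈ 407 mg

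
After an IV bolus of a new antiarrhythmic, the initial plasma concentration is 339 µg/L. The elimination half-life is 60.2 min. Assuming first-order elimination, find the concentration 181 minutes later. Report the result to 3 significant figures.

42.2 µg/L

k = ln 2 / 60.2 = 0.01151 min⁻¹
181 min is 3.007 half-lives, so C = 339 × (1/2)^3.007 = 339 × 0.1244 ≈ 42.2 µg/L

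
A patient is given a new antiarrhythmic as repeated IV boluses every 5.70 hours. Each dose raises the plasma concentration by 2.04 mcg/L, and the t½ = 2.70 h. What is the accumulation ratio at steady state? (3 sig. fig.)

k = ln 2 / 2.70 = 0.2567 h⁻¹
Fraction remaining after one interval: e^(−kτ) = e^(−0.2567 × 5.70) = 0.2315
R = 1 / (1 − 0.2315) = 1 / 0.7685 ≈ 1.30

1.30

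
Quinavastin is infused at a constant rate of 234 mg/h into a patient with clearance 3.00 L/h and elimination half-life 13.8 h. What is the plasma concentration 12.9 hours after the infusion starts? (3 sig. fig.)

37.2 µg/mL

Css = rate / CL = 234 / 3.00 = 78.00 µg/mL
k = ln 2 / 13.8 = 0.05023 h⁻¹
C(t) = Css (1 − e^(−kt)) = 78.00 × (1 − e^(−0.6479)) = 78.00 × 0.4769 ≈ 37.2 µg/mL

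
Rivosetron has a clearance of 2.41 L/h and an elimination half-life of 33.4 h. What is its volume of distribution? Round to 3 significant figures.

k = ln 2 / t½ = ln 2 / 33.4 = 0.02075 h⁻¹
V = CL / k = 2.41 / 0.02075 ≈ 116 L

116 L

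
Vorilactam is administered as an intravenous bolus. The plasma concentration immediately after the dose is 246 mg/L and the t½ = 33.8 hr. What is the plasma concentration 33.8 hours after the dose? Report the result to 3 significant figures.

k = ln 2 / 33.8 = 0.02051 hr⁻¹
33.8 hr is 1.000 half-lives, so C = 246 × (1/2)^1.000 = 246 × 0.5000 ≈ 123 mg/L

123 mg/L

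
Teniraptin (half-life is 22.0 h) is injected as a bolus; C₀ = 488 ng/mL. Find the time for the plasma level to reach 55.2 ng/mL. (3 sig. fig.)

69.2 hours

k = ln 2 / 22.0 = 0.03151 h⁻¹
C(t) = C₀ e^(−kt)  ⇒  t = ln(C₀/C) / k
t = ln(488/55.2) / 0.03151 = 2.179 / 0.03151 ≈ 69.2 hours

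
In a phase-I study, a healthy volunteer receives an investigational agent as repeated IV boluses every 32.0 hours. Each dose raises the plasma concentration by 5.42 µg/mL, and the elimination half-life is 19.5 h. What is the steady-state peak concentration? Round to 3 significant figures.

7.98 µg/mL

k = ln 2 / 19.5 = 0.03555 h⁻¹
Fraction remaining after one interval: e^(−kτ) = e^(−0.03555 × 32.0) = 0.3206
R = 1 / (1 − 0.3206) = 1.472
Css,max = 5.42 × 1.472 ≈ 7.98 µg/mL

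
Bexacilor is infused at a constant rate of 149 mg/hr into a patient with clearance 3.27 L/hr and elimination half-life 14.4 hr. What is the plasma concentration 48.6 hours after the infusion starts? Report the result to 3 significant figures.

41.2 mg/L

Css = rate / CL = 149 / 3.27 = 45.57 mg/L
k = ln 2 / 14.4 = 0.04814 hr⁻¹
C(t) = Css (1 − e^(−kt)) = 45.57 × (1 − e^(−2.339)) = 45.57 × 0.9036 ≈ 41.2 mg/L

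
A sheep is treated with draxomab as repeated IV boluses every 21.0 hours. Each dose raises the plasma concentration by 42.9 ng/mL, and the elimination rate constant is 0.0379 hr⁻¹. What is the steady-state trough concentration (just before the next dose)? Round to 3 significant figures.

Fraction remaining after one interval: e^(−kτ) = e^(−0.03790 × 21.0) = 0.4512
R = 1 / (1 − 0.4512) = 1.822
Css,max = 42.9 × 1.822 = 78.17 ng/mL
Css,min = Css,max × e^(−kτ) = 78.17 × 0.4512 ≈ 35.3 ng/mL

35.3 ng/mL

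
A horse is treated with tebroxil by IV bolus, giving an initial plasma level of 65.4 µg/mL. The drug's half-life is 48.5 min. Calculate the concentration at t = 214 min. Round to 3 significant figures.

k = ln 2 / 48.5 = 0.01429 min⁻¹
C(t) = C₀ e^(−kt) = 65.4 × e^(−0.01429 × 214) = 65.4 × e^(−3.058) = 65.4 × 0.04696 ≈ 3.07 µg/mL

3.07 µg/mL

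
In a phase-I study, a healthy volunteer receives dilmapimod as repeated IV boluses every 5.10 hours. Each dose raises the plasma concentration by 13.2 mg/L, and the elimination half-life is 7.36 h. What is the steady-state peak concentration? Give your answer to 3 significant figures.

34.6 mg/L

k = ln 2 / 7.36 = 0.09418 h⁻¹
Fraction remaining after one interval: e^(−kτ) = e^(−0.09418 × 5.10) = 0.6186
R = 1 / (1 − 0.6186) = 2.622
Css,max = 13.2 × 2.622 ≈ 34.6 mg/L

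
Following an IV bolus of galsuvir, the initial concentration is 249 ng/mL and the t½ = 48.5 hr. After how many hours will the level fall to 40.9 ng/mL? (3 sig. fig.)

126 hours

k = ln 2 / 48.5 = 0.01429 hr⁻¹
C(t) = C₀ e^(−kt)  ⇒  t = ln(C₀/C) / k
t = ln(249/40.9) / 0.01429 = 1.806 / 0.01429 ≈ 126 hours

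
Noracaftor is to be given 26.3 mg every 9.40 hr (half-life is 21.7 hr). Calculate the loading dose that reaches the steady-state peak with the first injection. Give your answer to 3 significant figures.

101 mg

k = ln 2 / 21.7 = 0.03194 hr⁻¹
Accumulation ratio R = 1 / (1 − e^(−kτ)) = 1 / (1 − e^(−0.03194×9.40)) = 1 / (1 − 0.7406) = 3.855
Loading dose = maintenance dose × R = 26.3 × 3.855 ≈ 101 mg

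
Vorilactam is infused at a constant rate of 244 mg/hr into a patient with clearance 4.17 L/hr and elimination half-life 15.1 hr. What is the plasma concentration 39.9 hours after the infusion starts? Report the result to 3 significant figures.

Css = rate / CL = 244 / 4.17 = 58.51 mg/L
k = ln 2 / 15.1 = 0.04590 hr⁻¹
C(t) = Css (1 − e^(−kt)) = 58.51 × (1 − e^(−1.832)) = 58.51 × 0.8398 ≈ 49.1 mg/L

49.1 mg/L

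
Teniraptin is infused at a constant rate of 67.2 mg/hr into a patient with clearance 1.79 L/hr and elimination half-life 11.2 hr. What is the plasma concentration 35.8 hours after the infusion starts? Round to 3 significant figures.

33.4 mg/L

Css = rate / CL = 67.2 / 1.79 = 37.54 mg/L
k = ln 2 / 11.2 = 0.06189 hr⁻¹
C(t) = Css (1 − e^(−kt)) = 37.54 × (1 − e^(−2.216)) = 37.54 × 0.8909 ≈ 33.4 mg/L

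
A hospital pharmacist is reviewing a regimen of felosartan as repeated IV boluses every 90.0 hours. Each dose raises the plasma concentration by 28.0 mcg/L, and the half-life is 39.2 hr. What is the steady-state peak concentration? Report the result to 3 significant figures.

35.2 mcg/L

k = ln 2 / 39.2 = 0.01768 hr⁻¹
Fraction remaining after one interval: e^(−kτ) = e^(−0.01768 × 90.0) = 0.2036
R = 1 / (1 − 0.2036) = 1.256
Css,max = 28.0 × 1.256 ≈ 35.2 mcg/L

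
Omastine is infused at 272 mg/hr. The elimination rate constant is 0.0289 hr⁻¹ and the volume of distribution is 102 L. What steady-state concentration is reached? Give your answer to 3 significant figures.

92.3 mg/L

CL = k · V = 0.0289 × 102 = 2.948 L/hr
Css = rate / CL = 272 / 2.948 ≈ 92.3 mg/L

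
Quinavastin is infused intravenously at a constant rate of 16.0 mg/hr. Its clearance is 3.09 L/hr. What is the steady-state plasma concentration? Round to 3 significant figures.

Css = infusion rate / CL = 16.0 / 3.09 ≈ 5.18 µg/mL

5.18 µg/mL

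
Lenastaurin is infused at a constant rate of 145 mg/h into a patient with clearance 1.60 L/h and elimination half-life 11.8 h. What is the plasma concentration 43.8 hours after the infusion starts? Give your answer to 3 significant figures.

Css = rate / CL = 145 / 1.60 = 90.62 mg/L
k = ln 2 / 11.8 = 0.05874 h⁻¹
C(t) = Css (1 − e^(−kt)) = 90.62 × (1 − e^(−2.573)) = 90.62 × 0.9237 ≈ 83.7 mg/L

83.7 mg/L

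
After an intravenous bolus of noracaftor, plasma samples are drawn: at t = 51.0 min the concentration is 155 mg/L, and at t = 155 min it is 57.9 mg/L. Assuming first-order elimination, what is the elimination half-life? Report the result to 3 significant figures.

73.2 minutes

k = ln(C₁/C₂) / (t₂ − t₁) = ln(155/57.9) / (155 − 51.0)
  = 0.9847 / 104.0 = 0.009468 min⁻¹
t½ = ln 2 / k = ln 2 / 0.009468 ≈ 73.2 minutes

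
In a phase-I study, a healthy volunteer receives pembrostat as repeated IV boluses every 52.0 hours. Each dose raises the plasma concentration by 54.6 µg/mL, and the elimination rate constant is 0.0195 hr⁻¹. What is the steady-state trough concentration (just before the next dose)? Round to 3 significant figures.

Fraction remaining after one interval: e^(−kτ) = e^(−0.01950 × 52.0) = 0.3628
R = 1 / (1 − 0.3628) = 1.569
Css,max = 54.6 × 1.569 = 85.68 µg/mL
Css,min = Css,max × e^(−kτ) = 85.68 × 0.3628 ≈ 31.1 µg/mL

31.1 µg/mL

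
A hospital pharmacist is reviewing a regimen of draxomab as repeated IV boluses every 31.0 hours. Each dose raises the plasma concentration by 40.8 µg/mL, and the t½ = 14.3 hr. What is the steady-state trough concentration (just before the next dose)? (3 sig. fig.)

11.7 µg/mL

k = ln 2 / 14.3 = 0.04847 hr⁻¹
Fraction remaining after one interval: e^(−kτ) = e^(−0.04847 × 31.0) = 0.2225
R = 1 / (1 − 0.2225) = 1.286
Css,max = 40.8 × 1.286 = 52.48 µg/mL
Css,min = Css,max × e^(−kτ) = 52.48 × 0.2225 ≈ 11.7 µg/mL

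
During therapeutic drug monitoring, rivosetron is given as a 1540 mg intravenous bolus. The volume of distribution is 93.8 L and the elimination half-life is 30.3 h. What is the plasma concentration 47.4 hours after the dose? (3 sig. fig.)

5.55 mg/L

C₀ = dose / V = 1540 / 93.8 = 16.42 mg/L
k = ln 2 / 30.3 = 0.02288 h⁻¹
C(t) = C₀ e^(−kt) = 16.42 × e^(−0.02288 × 47.4) = 16.42 × e^(−1.084) = 16.42 × 0.3381 ≈ 5.55 mg/L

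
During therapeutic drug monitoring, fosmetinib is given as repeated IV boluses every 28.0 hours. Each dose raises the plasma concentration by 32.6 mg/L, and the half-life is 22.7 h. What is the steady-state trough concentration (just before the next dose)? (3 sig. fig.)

24.1 mg/L

k = ln 2 / 22.7 = 0.03054 h⁻¹
Fraction remaining after one interval: e^(−kτ) = e^(−0.03054 × 28.0) = 0.4253
R = 1 / (1 − 0.4253) = 1.740
Css,max = 32.6 × 1.740 = 56.72 mg/L
Css,min = Css,max × e^(−kτ) = 56.72 × 0.4253 ≈ 24.1 mg/L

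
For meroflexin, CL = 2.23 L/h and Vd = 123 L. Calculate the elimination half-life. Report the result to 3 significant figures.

k = CL / V = 2.23 / 123 = 0.01813 h⁻¹
t½ = ln 2 / k = ln 2 / 0.01813 ≈ 38.2 hours

38.2 hours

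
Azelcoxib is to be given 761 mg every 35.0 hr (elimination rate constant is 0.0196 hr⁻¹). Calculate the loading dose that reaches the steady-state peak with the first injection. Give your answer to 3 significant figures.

1530 mg

Accumulation ratio R = 1 / (1 − e^(−kτ)) = 1 / (1 − e^(−0.01960×35.0)) = 1 / (1 − 0.5036) = 2.014
Loading dose = maintenance dose × R = 761 × 2.014 ≈ 1530 mg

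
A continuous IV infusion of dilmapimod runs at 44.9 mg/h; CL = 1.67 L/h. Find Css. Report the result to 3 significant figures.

Css = infusion rate / CL = 44.9 / 1.67 ≈ 26.9 mg/L

26.9 mg/L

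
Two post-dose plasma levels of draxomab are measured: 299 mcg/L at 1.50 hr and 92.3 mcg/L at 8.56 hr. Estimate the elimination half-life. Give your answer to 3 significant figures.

k = ln(C₁/C₂) / (t₂ − t₁) = ln(299/92.3) / (8.56 − 1.50)
  = 1.175 / 7.060 = 0.1665 hr⁻¹
t½ = ln 2 / k = ln 2 / 0.1665 ≈ 4.16 hours

4.16 hours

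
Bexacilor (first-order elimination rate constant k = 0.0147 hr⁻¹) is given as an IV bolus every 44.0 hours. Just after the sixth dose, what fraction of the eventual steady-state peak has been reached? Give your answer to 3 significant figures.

f_n = 1 − e^(−nkτ) = 1 − e^(−6 × 0.01470 × 44.0) = 1 − e^(−3.881) = 1 − 0.02063 ≈ 0.979

0.979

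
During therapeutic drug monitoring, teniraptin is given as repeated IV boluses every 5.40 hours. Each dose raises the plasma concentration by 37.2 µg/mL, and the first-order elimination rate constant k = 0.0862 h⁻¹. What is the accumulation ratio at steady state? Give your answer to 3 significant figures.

Fraction remaining after one interval: e^(−kτ) = e^(−0.08620 × 5.40) = 0.6278
R = 1 / (1 − 0.6278) = 1 / 0.3722 ≈ 2.69

2.69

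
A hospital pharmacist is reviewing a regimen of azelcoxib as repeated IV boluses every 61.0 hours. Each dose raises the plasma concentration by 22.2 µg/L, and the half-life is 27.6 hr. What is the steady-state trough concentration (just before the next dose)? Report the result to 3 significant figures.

k = ln 2 / 27.6 = 0.02511 hr⁻¹
Fraction remaining after one interval: e^(−kτ) = e^(−0.02511 × 61.0) = 0.2161
R = 1 / (1 − 0.2161) = 1.276
Css,max = 22.2 × 1.276 = 28.32 µg/L
Css,min = Css,max × e^(−kτ) = 28.32 × 0.2161 ≈ 6.12 µg/L

6.12 µg/L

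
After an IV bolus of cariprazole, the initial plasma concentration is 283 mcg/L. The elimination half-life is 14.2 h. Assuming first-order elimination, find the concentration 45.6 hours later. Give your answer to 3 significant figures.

30.6 mcg/L

k = ln 2 / 14.2 = 0.04881 h⁻¹
45.6 h is 3.211 half-lives, so C = 283 × (1/2)^3.211 = 283 × 0.1080 ≈ 30.6 mcg/L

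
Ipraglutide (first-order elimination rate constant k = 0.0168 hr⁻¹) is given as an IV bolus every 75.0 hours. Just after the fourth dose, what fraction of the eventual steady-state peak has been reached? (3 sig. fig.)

0.994

f_n = 1 − e^(−nkτ) = 1 − e^(−4 × 0.01680 × 75.0) = 1 − e^(−5.040) = 1 − 0.006474 ≈ 0.994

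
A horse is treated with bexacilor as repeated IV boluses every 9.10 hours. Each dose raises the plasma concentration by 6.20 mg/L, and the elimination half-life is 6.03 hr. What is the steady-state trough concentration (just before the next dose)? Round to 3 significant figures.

k = ln 2 / 6.03 = 0.1149 hr⁻¹
Fraction remaining after one interval: e^(−kτ) = e^(−0.1149 × 9.10) = 0.3513
R = 1 / (1 − 0.3513) = 1.542
Css,max = 6.20 × 1.542 = 9.558 mg/L
Css,min = Css,max × e^(−kτ) = 9.558 × 0.3513 ≈ 3.36 mg/L

3.36 mg/L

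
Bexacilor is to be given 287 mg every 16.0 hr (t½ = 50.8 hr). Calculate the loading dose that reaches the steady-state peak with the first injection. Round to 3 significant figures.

1460 mg

k = ln 2 / 50.8 = 0.01364 hr⁻¹
Accumulation ratio R = 1 / (1 − e^(−kτ)) = 1 / (1 − e^(−0.01364×16.0)) = 1 / (1 − 0.8039) = 5.099
Loading dose = maintenance dose × R = 287 × 5.099 ≈ 1460 mg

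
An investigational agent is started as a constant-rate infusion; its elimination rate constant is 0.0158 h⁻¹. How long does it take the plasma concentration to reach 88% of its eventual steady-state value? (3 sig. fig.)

134 hours

f = 1 − e^(−kt)  ⇒  t = −ln(1 − f) / k
t = −ln(1 − 0.88) / 0.01580 = 2.120 / 0.01580 ≈ 134 hours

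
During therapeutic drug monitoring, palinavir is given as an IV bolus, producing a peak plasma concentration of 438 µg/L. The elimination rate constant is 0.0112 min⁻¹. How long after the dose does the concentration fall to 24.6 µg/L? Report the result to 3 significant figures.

C(t) = C₀ e^(−kt)  ⇒  t = ln(C₀/C) / k
t = ln(438/24.6) / 0.01120 = 2.879 / 0.01120 ≈ 257 minutes

257 minutes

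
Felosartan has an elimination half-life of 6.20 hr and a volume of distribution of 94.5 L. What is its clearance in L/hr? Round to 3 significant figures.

10.6 L/hr

k = ln 2 / t½ = ln 2 / 6.20 = 0.1118 hr⁻¹
CL = k · V = 0.1118 × 94.5 ≈ 10.6 L/hr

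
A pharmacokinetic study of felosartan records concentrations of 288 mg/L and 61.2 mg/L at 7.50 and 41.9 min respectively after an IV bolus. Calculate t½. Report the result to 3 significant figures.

k = ln(C₁/C₂) / (t₂ − t₁) = ln(288/61.2) / (41.9 − 7.50)
  = 1.549 / 34.40 = 0.04502 min⁻¹
t½ = ln 2 / k = ln 2 / 0.04502 ≈ 15.4 minutes

15.4 minutes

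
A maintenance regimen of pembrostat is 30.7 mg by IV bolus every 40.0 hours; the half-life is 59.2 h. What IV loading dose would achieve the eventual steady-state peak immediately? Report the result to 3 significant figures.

82.1 mg

k = ln 2 / 59.2 = 0.01171 h⁻¹
Accumulation ratio R = 1 / (1 − e^(−kτ)) = 1 / (1 − e^(−0.01171×40.0)) = 1 / (1 − 0.6260) = 2.674
Loading dose = maintenance dose × R = 30.7 × 2.674 ≈ 82.1 mg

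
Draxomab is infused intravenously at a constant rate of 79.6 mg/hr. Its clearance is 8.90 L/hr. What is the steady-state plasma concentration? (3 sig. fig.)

8.94 mg/L

Css = infusion rate / CL = 79.6 / 8.90 ≈ 8.94 mg/L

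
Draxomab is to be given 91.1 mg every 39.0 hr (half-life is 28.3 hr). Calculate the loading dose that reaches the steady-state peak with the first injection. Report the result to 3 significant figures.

148 mg

k = ln 2 / 28.3 = 0.02449 hr⁻¹
Accumulation ratio R = 1 / (1 − e^(−kτ)) = 1 / (1 − e^(−0.02449×39.0)) = 1 / (1 − 0.3847) = 1.625
Loading dose = maintenance dose × R = 91.1 × 1.625 ≈ 148 mg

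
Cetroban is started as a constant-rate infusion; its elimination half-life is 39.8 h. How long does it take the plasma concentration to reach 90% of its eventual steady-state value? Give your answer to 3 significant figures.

132 hours

k = ln 2 / 39.8 = 0.01742 h⁻¹
f = 1 − e^(−kt)  ⇒  t = −ln(1 − f) / k
t = −ln(1 − 0.9) / 0.01742 = 2.303 / 0.01742 ≈ 132 hours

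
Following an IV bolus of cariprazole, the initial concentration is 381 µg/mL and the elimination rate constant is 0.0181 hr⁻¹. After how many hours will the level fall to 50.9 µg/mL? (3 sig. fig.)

C(t) = C₀ e^(−kt)  ⇒  t = ln(C₀/C) / k
t = ln(381/50.9) / 0.01810 = 2.013 / 0.01810 ≈ 111 hours

111 hours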